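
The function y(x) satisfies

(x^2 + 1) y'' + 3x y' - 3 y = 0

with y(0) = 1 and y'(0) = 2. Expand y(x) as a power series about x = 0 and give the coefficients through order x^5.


Ansatz: y(x) = sum_{n>=0} a_n x^n, so y'(x) = sum_{n>=1} n a_n x^(n-1) and y''(x) = sum_{n>=2} n(n-1) a_n x^(n-2).
Substitute into P(x) y'' + Q(x) y' + R(x) y = 0 with P(x) = x^2 + 1, Q(x) = 3x, R(x) = -3, and match powers of x.
Initial conditions: a_0 = 1, a_1 = 2.
Setting the coefficient of each power of x to zero and solving order by order (substituting the coefficients already found):
  x^0: 2 a_2 - 3 a_0 = 0  ->  2 a_2 = 3 a_0 = 3  ->  a_2 = 3/2
  x^1: 6 a_3 = 0  ->  a_3 = 0
  x^2: 12 a_4 + 5 a_2 = 0  ->  12 a_4 = -5 a_2 = -15/2  ->  a_4 = -5/8
  x^3: 20 a_5 + 12 a_3 = 0  ->  20 a_5 = -12 a_3 = 0  ->  a_5 = 0
Truncated series: y(x) = 1 + 2 x + (3/2) x^2 - (5/8) x^4 + O(x^6).

a_0 = 1; a_1 = 2; a_2 = 3/2; a_3 = 0; a_4 = -5/8; a_5 = 0


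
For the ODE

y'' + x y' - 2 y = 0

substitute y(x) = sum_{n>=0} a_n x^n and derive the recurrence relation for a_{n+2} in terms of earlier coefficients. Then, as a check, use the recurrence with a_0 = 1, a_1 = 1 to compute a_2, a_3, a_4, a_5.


Substitute y = sum_n a_n x^n.
y''(x) has coefficient (n+2)(n+1) a_{n+2} at x^n;
x y'(x) has coefficient n a_n at x^n (shift);
-2 y(x) has coefficient -2 a_n at x^n.
Matching x^n: (n+2)(n+1) a_{n+2} + (n - 2) a_n = 0.
Thus a_{n+2} = (-n + 2) / ((n+1)(n+2)) * a_n.

Check with a_0 = 1, a_1 = 1 (apply the recurrence for n = 0, 1, 2, 3): a_0 = 1, a_1 = 1, a_2 = 1, a_3 = 1/6, a_4 = 0, a_5 = -1/120.

a_(n+2) = (-n + 2) / ((n+1)(n+2)) * a_n; check: a_0 = 1, a_1 = 1, a_2 = 1, a_3 = 1/6, a_4 = 0, a_5 = -1/120


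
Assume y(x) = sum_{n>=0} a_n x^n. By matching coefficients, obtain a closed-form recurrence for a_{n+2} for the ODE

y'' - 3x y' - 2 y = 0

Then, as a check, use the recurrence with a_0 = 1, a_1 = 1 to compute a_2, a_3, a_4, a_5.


Substitute y = sum_n a_n x^n.
y''(x) has coefficient (n+2)(n+1) a_{n+2} at x^n;
-3 x y'(x) has coefficient -3 n a_n at x^n (shift);
-2 y(x) has coefficient -2 a_n at x^n.
Matching x^n: (n+2)(n+1) a_{n+2} + (-3n - 2) a_n = 0.
Thus a_{n+2} = (3n + 2) / ((n+1)(n+2)) * a_n.

Check with a_0 = 1, a_1 = 1 (apply the recurrence for n = 0, 1, 2, 3): a_0 = 1, a_1 = 1, a_2 = 1, a_3 = 5/6, a_4 = 2/3, a_5 = 11/24.

a_(n+2) = (3n + 2) / ((n+1)(n+2)) * a_n; check: a_0 = 1, a_1 = 1, a_2 = 1, a_3 = 5/6, a_4 = 2/3, a_5 = 11/24


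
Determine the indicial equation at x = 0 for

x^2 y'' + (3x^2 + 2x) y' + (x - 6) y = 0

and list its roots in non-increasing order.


Divide by x^2 to reach normal form y'' + P_1(x) y' + P_2(x) y = 0 with P_1(x) = 3 + 2/x and P_2(x) = 1/x - 6/x^2.
x = 0 is a singular point because the y'-coefficient 3 + 2/x has a pole at x = 0 and the y-coefficient 1/x - 6/x^2 has a pole at x = 0.
It is a regular singular point because x P_1(x) = p(x) = 3x + 2 and x^2 P_2(x) = q(x) = x - 6 are polynomials, hence analytic at x = 0.
p(0) = 2,  q(0) = -6.
Indicial equation: r(r-1) + p(0) r + q(0) = 0, i.e. r^2 + (p(0) - 1) r + q(0) = 0, i.e. r^2 + 1 r - 6 = 0.
Discriminant: (1)^2 - 4(-6) = 25, so r = (-1 ± 5)/2.
Solving: r_1 = 2, r_2 = -3.

indicial: r^2 + 1 r - 6 = 0; roots r_1 = 2, r_2 = -3


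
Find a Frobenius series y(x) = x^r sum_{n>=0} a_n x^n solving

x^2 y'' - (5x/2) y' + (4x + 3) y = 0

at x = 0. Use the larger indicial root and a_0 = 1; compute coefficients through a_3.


Write in Frobenius form y'' + (p(x)/x) y' + (q(x)/x^2) y = 0:
  p(x) = -5/2,  q(x) = 4x + 3.
Indicial equation: r(r-1) + (-5/2) r + (3) = 0 -> roots r_1 = 2, r_2 = 3/2.
Take r = r_1 = 2. Let y(x) = x^r sum_{n>=0} a_n x^n with a_0 = 1.
Substitute y = x^r sum a_n x^n and match x^{r+n}. The recurrence is
  D(n) a_n + 4 a_{n-1} = 0,  where D(n) = (r+n)(r+n-1) + (-5/2)(r+n) + (3).
  a_n = -4 / D(n) * a_{n-1}.
Since the indicial polynomial factors as (r - r_1)(r - r_2), D(n) = (r_1 + n - r_1)(r_1 + n - r_2) = n(n + 1/2).
Evaluating step by step (a_0 = 1):
  n = 1: D(1) = 1(1 + 1/2) = 3/2; numerator = -4(1) = -4; a_1 = (-4)/(3/2) = -8/3
  n = 2: D(2) = 2(2 + 1/2) = 5; numerator = -4(-8/3) = 32/3; a_2 = (32/3)/(5) = 32/15
  n = 3: D(3) = 3(3 + 1/2) = 21/2; numerator = -4(32/15) = -128/15; a_3 = (-128/15)/(21/2) = -256/315

r = 2; a_0 = 1; a_1 = -8/3; a_2 = 32/15; a_3 = -256/315


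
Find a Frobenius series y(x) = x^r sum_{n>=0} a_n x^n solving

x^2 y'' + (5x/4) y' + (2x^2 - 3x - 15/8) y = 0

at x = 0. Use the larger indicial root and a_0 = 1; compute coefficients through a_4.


Write in Frobenius form y'' + (p(x)/x) y' + (q(x)/x^2) y = 0:
  p(x) = 5/4,  q(x) = 2x^2 - 3x - 15/8.
Indicial equation: r(r-1) + (5/4) r + (-15/8) = 0 -> roots r_1 = 5/4, r_2 = -3/2.
Take r = r_1 = 5/4. Let y(x) = x^r sum_{n>=0} a_n x^n with a_0 = 1.
Substitute y = x^r sum a_n x^n and match x^{r+n}. The recurrence is
  D(n) a_n - 3 a_{n-1} + 2 a_{n-2} = 0,  where D(n) = (r+n)(r+n-1) + (5/4)(r+n) + (-15/8).
  a_n = [3 a_{n-1} - 2 a_{n-2}] / D(n).
Since the indicial polynomial factors as (r - r_1)(r - r_2), D(n) = (r_1 + n - r_1)(r_1 + n - r_2) = n(n + 11/4).
Evaluating step by step (a_0 = 1):
  n = 1: D(1) = 1(1 + 11/4) = 15/4; numerator = 3(1) = 3; a_1 = (3)/(15/4) = 4/5
  n = 2: D(2) = 2(2 + 11/4) = 19/2; numerator = 3(4/5) - 2(1) = 2/5; a_2 = (2/5)/(19/2) = 4/95
  n = 3: D(3) = 3(3 + 11/4) = 69/4; numerator = 3(4/95) - 2(4/5) = -28/19; a_3 = (-28/19)/(69/4) = -112/1311
  n = 4: D(4) = 4(4 + 11/4) = 27; numerator = 3(-112/1311) - 2(4/95) = -744/2185; a_4 = (-744/2185)/(27) = -248/19665

r = 5/4; a_0 = 1; a_1 = 4/5; a_2 = 4/95; a_3 = -112/1311; a_4 = -248/19665


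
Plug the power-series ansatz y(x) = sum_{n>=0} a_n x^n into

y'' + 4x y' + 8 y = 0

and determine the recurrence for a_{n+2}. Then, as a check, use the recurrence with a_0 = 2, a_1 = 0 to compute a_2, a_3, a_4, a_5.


Substitute y = sum_n a_n x^n.
y''(x) has coefficient (n+2)(n+1) a_{n+2} at x^n;
4 x y'(x) has coefficient 4 n a_n at x^n (shift);
8 y(x) has coefficient 8 a_n at x^n.
Matching x^n: (n+2)(n+1) a_{n+2} + (4n + 8) a_n = 0.
Thus a_{n+2} = (-4n - 8) / ((n+1)(n+2)) * a_n.

Check with a_0 = 2, a_1 = 0 (apply the recurrence for n = 0, 1, 2, 3): a_0 = 2, a_1 = 0, a_2 = -8, a_3 = 0, a_4 = 32/3, a_5 = 0.

a_(n+2) = (-4n - 8) / ((n+1)(n+2)) * a_n; check: a_0 = 2, a_1 = 0, a_2 = -8, a_3 = 0, a_4 = 32/3, a_5 = 0


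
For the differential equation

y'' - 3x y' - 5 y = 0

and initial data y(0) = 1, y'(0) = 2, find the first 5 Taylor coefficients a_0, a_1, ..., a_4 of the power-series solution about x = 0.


Ansatz: y(x) = sum_{n>=0} a_n x^n, so y'(x) = sum_{n>=1} n a_n x^(n-1) and y''(x) = sum_{n>=2} n(n-1) a_n x^(n-2).
Substitute into P(x) y'' + Q(x) y' + R(x) y = 0 with P(x) = 1, Q(x) = -3x, R(x) = -5, and match powers of x.
Initial conditions: a_0 = 1, a_1 = 2.
Setting the coefficient of each power of x to zero and solving order by order (substituting the coefficients already found):
  x^0: 2 a_2 - 5 a_0 = 0  ->  2 a_2 = 5 a_0 = 5  ->  a_2 = 5/2
  x^1: 6 a_3 - 8 a_1 = 0  ->  6 a_3 = 8 a_1 = 16  ->  a_3 = 8/3
  x^2: 12 a_4 - 11 a_2 = 0  ->  12 a_4 = 11 a_2 = 55/2  ->  a_4 = 55/24
Truncated series: y(x) = 1 + 2 x + (5/2) x^2 + (8/3) x^3 + (55/24) x^4 + O(x^5).

a_0 = 1; a_1 = 2; a_2 = 5/2; a_3 = 8/3; a_4 = 55/24


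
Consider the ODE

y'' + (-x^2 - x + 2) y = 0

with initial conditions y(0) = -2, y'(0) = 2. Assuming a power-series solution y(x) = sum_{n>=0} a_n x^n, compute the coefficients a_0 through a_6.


Ansatz: y(x) = sum_{n>=0} a_n x^n, so y'(x) = sum_{n>=1} n a_n x^(n-1) and y''(x) = sum_{n>=2} n(n-1) a_n x^(n-2).
Substitute into P(x) y'' + Q(x) y' + R(x) y = 0 with P(x) = 1, Q(x) = 0, R(x) = -x^2 - x + 2, and match powers of x.
Initial conditions: a_0 = -2, a_1 = 2.
Setting the coefficient of each power of x to zero and solving order by order (substituting the coefficients already found):
  x^0: 2 a_2 + 2 a_0 = 0  ->  2 a_2 = -2 a_0 = 4  ->  a_2 = 2
  x^1: 6 a_3 + 2 a_1 - a_0 = 0  ->  6 a_3 = -2 a_1 + a_0 = -6  ->  a_3 = -1
  x^2: 12 a_4 + 2 a_2 - a_1 - a_0 = 0  ->  12 a_4 = -2 a_2 + a_1 + a_0 = -4  ->  a_4 = -1/3
  x^3: 20 a_5 + 2 a_3 - a_2 - a_1 = 0  ->  20 a_5 = -2 a_3 + a_2 + a_1 = 6  ->  a_5 = 3/10
  x^4: 30 a_6 + 2 a_4 - a_3 - a_2 = 0  ->  30 a_6 = -2 a_4 + a_3 + a_2 = 5/3  ->  a_6 = 1/18
Truncated series: y(x) = -2 + 2 x + 2 x^2 - x^3 - (1/3) x^4 + (3/10) x^5 + (1/18) x^6 + O(x^7).

a_0 = -2; a_1 = 2; a_2 = 2; a_3 = -1; a_4 = -1/3; a_5 = 3/10; a_6 = 1/18


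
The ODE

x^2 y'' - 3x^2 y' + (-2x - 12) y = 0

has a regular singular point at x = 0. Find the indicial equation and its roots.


Divide by x^2 to reach normal form y'' + P_1(x) y' + P_2(x) y = 0 with P_1(x) = -3 and P_2(x) = -2/x - 12/x^2.
x = 0 is a singular point because the y-coefficient -2/x - 12/x^2 has a pole at x = 0.
It is a regular singular point because x P_1(x) = p(x) = -3x and x^2 P_2(x) = q(x) = -2x - 12 are polynomials, hence analytic at x = 0.
p(0) = 0,  q(0) = -12.
Indicial equation: r(r-1) + p(0) r + q(0) = 0, i.e. r^2 + (p(0) - 1) r + q(0) = 0, i.e. r^2 - 1 r - 12 = 0.
Discriminant: (-1)^2 - 4(-12) = 49, so r = (1 ± 7)/2.
Solving: r_1 = 4, r_2 = -3.

indicial: r^2 - 1 r - 12 = 0; roots r_1 = 4, r_2 = -3


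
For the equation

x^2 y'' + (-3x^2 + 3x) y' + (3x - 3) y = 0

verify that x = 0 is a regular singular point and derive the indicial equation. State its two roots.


Divide by x^2 to reach normal form y'' + P_1(x) y' + P_2(x) y = 0 with P_1(x) = -3 + 3/x and P_2(x) = 3/x - 3/x^2.
x = 0 is a singular point because the y'-coefficient -3 + 3/x has a pole at x = 0 and the y-coefficient 3/x - 3/x^2 has a pole at x = 0.
It is a regular singular point because x P_1(x) = p(x) = 3 - 3x and x^2 P_2(x) = q(x) = 3x - 3 are polynomials, hence analytic at x = 0.
p(0) = 3,  q(0) = -3.
Indicial equation: r(r-1) + p(0) r + q(0) = 0, i.e. r^2 + (p(0) - 1) r + q(0) = 0, i.e. r^2 + 2 r - 3 = 0.
Discriminant: (2)^2 - 4(-3) = 16, so r = (-2 ± 4)/2.
Solving: r_1 = 1, r_2 = -3.

indicial: r^2 + 2 r - 3 = 0; roots r_1 = 1, r_2 = -3


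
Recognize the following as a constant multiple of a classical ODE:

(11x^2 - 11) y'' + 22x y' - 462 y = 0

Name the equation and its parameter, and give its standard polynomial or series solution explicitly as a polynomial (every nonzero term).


All three coefficients share the factor -11; dividing through by -11 gives  (1 - x^2) y'' - 2x y' + 42 y = 0.
This matches the Legendre equation (1 - x^2) y'' - 2x y' + n(n+1) y = 0 (note the -2x y' term) with n(n+1) = 42, so n = 6; the polynomial solution is P_6(x).
With y = sum_k a_k x^k, matching x^k gives (k+2)(k+1) a_{k+2} = [k(k+1) - n(n+1)] a_k = (k - 6)(k + 7) a_k. The right side vanishes at k = 6, so the series with the parity of 6 terminates at degree 6.
Standard normalization (P_n(1) = 1): leading coefficient (2n)!/(2^n (n!)^2) = 479001600/(64*518400) = 231/16, so a_6 = 231/16. Work downward with a_k = (k+1)(k+2) a_{k+2} / ((k - 6)(k + 7)):
  a_4 = (5)(6)(231/16) / ((4 - 6)(4 + 7)) = (3465/8)/(-22) = -315/16
  a_2 = (3)(4)(-315/16) / ((2 - 6)(2 + 7)) = (-945/4)/(-36) = 105/16
  a_0 = (1)(2)(105/16) / ((0 - 6)(0 + 7)) = (105/8)/(-42) = -5/16
Hence P_6(x) = 231 x^6/16 - 315 x^4/16 + 105 x^2/16 - 5/16.

P_6(x); series = 231 x^6/16 - 315 x^4/16 + 105 x^2/16 - 5/16


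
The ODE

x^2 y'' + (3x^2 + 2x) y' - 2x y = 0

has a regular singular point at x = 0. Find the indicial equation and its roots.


Divide by x^2 to reach normal form y'' + P_1(x) y' + P_2(x) y = 0 with P_1(x) = 3 + 2/x and P_2(x) = -2/x.
x = 0 is a singular point because the y'-coefficient 3 + 2/x has a pole at x = 0 and the y-coefficient -2/x has a pole at x = 0.
It is a regular singular point because x P_1(x) = p(x) = 3x + 2 and x^2 P_2(x) = q(x) = -2x are polynomials, hence analytic at x = 0.
p(0) = 2,  q(0) = 0.
Indicial equation: r(r-1) + p(0) r + q(0) = 0, i.e. r^2 + (p(0) - 1) r + q(0) = 0, i.e. r^2 + 1 r = 0.
Discriminant: (1)^2 - 4(0) = 1, so r = (-1 ± 1)/2.
Solving: r_1 = 0, r_2 = -1.

indicial: r^2 + 1 r = 0; roots r_1 = 0, r_2 = -1


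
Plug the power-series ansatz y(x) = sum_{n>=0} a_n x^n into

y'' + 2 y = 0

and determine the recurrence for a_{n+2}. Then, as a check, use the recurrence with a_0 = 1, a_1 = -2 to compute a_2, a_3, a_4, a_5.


Substitute y = sum_n a_n x^n into y'' + (const) y = 0.
y''(x) = sum_{n>=0} (n+2)(n+1) a_{n+2} x^n.
The ODE becomes sum_n [(n+2)(n+1) a_{n+2} + 2 a_n] x^n = 0.
Setting each coefficient to zero gives the recurrence:
  (n+2)(n+1) a_{n+2} + 2 a_n = 0,
  a_{n+2} = -2 / ((n+1)(n+2)) a_n.

Check with a_0 = 1, a_1 = -2 (apply the recurrence for n = 0, 1, 2, 3): a_0 = 1, a_1 = -2, a_2 = -1, a_3 = 2/3, a_4 = 1/6, a_5 = -1/15.

a_{n+2} = -2/((n+1)(n+2)) * a_n; check: a_0 = 1, a_1 = -2, a_2 = -1, a_3 = 2/3, a_4 = 1/6, a_5 = -1/15


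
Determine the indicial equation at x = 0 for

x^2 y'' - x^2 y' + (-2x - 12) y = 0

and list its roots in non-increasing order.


Divide by x^2 to reach normal form y'' + P_1(x) y' + P_2(x) y = 0 with P_1(x) = -1 and P_2(x) = -2/x - 12/x^2.
x = 0 is a singular point because the y-coefficient -2/x - 12/x^2 has a pole at x = 0.
It is a regular singular point because x P_1(x) = p(x) = -x and x^2 P_2(x) = q(x) = -2x - 12 are polynomials, hence analytic at x = 0.
p(0) = 0,  q(0) = -12.
Indicial equation: r(r-1) + p(0) r + q(0) = 0, i.e. r^2 + (p(0) - 1) r + q(0) = 0, i.e. r^2 - 1 r - 12 = 0.
Discriminant: (-1)^2 - 4(-12) = 49, so r = (1 ± 7)/2.
Solving: r_1 = 4, r_2 = -3.

indicial: r^2 - 1 r - 12 = 0; roots r_1 = 4, r_2 = -3


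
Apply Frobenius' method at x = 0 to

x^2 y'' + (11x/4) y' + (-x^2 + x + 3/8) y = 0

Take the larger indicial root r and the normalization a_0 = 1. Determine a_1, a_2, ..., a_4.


Write in Frobenius form y'' + (p(x)/x) y' + (q(x)/x^2) y = 0:
  p(x) = 11/4,  q(x) = -x^2 + x + 3/8.
Indicial equation: r(r-1) + (11/4) r + (3/8) = 0 -> roots r_1 = -1/4, r_2 = -3/2.
Take r = r_1 = -1/4. Let y(x) = x^r sum_{n>=0} a_n x^n with a_0 = 1.
Substitute y = x^r sum a_n x^n and match x^{r+n}. The recurrence is
  D(n) a_n + 1 a_{n-1} - 1 a_{n-2} = 0,  where D(n) = (r+n)(r+n-1) + (11/4)(r+n) + (3/8).
  a_n = [-1 a_{n-1} + 1 a_{n-2}] / D(n).
Since the indicial polynomial factors as (r - r_1)(r - r_2), D(n) = (r_1 + n - r_1)(r_1 + n - r_2) = n(n + 5/4).
Evaluating step by step (a_0 = 1):
  n = 1: D(1) = 1(1 + 5/4) = 9/4; numerator = -1(1) = -1; a_1 = (-1)/(9/4) = -4/9
  n = 2: D(2) = 2(2 + 5/4) = 13/2; numerator = -1(-4/9) + 1(1) = 13/9; a_2 = (13/9)/(13/2) = 2/9
  n = 3: D(3) = 3(3 + 5/4) = 51/4; numerator = -1(2/9) + 1(-4/9) = -2/3; a_3 = (-2/3)/(51/4) = -8/153
  n = 4: D(4) = 4(4 + 5/4) = 21; numerator = -1(-8/153) + 1(2/9) = 14/51; a_4 = (14/51)/(21) = 2/153

r = -1/4; a_0 = 1; a_1 = -4/9; a_2 = 2/9; a_3 = -8/153; a_4 = 2/153


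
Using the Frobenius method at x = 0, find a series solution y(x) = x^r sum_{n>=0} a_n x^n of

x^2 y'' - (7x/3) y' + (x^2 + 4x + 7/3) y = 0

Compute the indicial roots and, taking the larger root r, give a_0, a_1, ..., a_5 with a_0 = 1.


Write in Frobenius form y'' + (p(x)/x) y' + (q(x)/x^2) y = 0:
  p(x) = -7/3,  q(x) = x^2 + 4x + 7/3.
Indicial equation: r(r-1) + (-7/3) r + (7/3) = 0 -> roots r_1 = 7/3, r_2 = 1.
Take r = r_1 = 7/3. Let y(x) = x^r sum_{n>=0} a_n x^n with a_0 = 1.
Substitute y = x^r sum a_n x^n and match x^{r+n}. The recurrence is
  D(n) a_n + 4 a_{n-1} + 1 a_{n-2} = 0,  where D(n) = (r+n)(r+n-1) + (-7/3)(r+n) + (7/3).
  a_n = [-4 a_{n-1} - 1 a_{n-2}] / D(n).
Since the indicial polynomial factors as (r - r_1)(r - r_2), D(n) = (r_1 + n - r_1)(r_1 + n - r_2) = n(n + 4/3).
Evaluating step by step (a_0 = 1):
  n = 1: D(1) = 1(1 + 4/3) = 7/3; numerator = -4(1) = -4; a_1 = (-4)/(7/3) = -12/7
  n = 2: D(2) = 2(2 + 4/3) = 20/3; numerator = -4(-12/7) - 1(1) = 41/7; a_2 = (41/7)/(20/3) = 123/140
  n = 3: D(3) = 3(3 + 4/3) = 13; numerator = -4(123/140) - 1(-12/7) = -9/5; a_3 = (-9/5)/(13) = -9/65
  n = 4: D(4) = 4(4 + 4/3) = 64/3; numerator = -4(-9/65) - 1(123/140) = -591/1820; a_4 = (-591/1820)/(64/3) = -1773/116480
  n = 5: D(5) = 5(5 + 4/3) = 95/3; numerator = -4(-1773/116480) - 1(-9/65) = 1161/5824; a_5 = (1161/5824)/(95/3) = 3483/553280

r = 7/3; a_0 = 1; a_1 = -12/7; a_2 = 123/140; a_3 = -9/65; a_4 = -1773/116480; a_5 = 3483/553280


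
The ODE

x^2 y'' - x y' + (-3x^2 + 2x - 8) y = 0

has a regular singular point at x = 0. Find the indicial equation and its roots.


Divide by x^2 to reach normal form y'' + P_1(x) y' + P_2(x) y = 0 with P_1(x) = -1/x and P_2(x) = -3 + 2/x - 8/x^2.
x = 0 is a singular point because the y'-coefficient -1/x has a pole at x = 0 and the y-coefficient -3 + 2/x - 8/x^2 has a pole at x = 0.
It is a regular singular point because x P_1(x) = p(x) = -1 and x^2 P_2(x) = q(x) = -3x^2 + 2x - 8 are polynomials, hence analytic at x = 0.
p(0) = -1,  q(0) = -8.
Indicial equation: r(r-1) + p(0) r + q(0) = 0, i.e. r^2 + (p(0) - 1) r + q(0) = 0, i.e. r^2 - 2 r - 8 = 0.
Discriminant: (-2)^2 - 4(-8) = 36, so r = (2 ± 6)/2.
Solving: r_1 = 4, r_2 = -2.

indicial: r^2 - 2 r - 8 = 0; roots r_1 = 4, r_2 = -2


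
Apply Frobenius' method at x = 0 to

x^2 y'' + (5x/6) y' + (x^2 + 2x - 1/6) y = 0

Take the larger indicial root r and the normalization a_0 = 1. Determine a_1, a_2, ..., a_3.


Write in Frobenius form y'' + (p(x)/x) y' + (q(x)/x^2) y = 0:
  p(x) = 5/6,  q(x) = x^2 + 2x - 1/6.
Indicial equation: r(r-1) + (5/6) r + (-1/6) = 0 -> roots r_1 = 1/2, r_2 = -1/3.
Take r = r_1 = 1/2. Let y(x) = x^r sum_{n>=0} a_n x^n with a_0 = 1.
Substitute y = x^r sum a_n x^n and match x^{r+n}. The recurrence is
  D(n) a_n + 2 a_{n-1} + 1 a_{n-2} = 0,  where D(n) = (r+n)(r+n-1) + (5/6)(r+n) + (-1/6).
  a_n = [-2 a_{n-1} - 1 a_{n-2}] / D(n).
Since the indicial polynomial factors as (r - r_1)(r - r_2), D(n) = (r_1 + n - r_1)(r_1 + n - r_2) = n(n + 5/6).
Evaluating step by step (a_0 = 1):
  n = 1: D(1) = 1(1 + 5/6) = 11/6; numerator = -2(1) = -2; a_1 = (-2)/(11/6) = -12/11
  n = 2: D(2) = 2(2 + 5/6) = 17/3; numerator = -2(-12/11) - 1(1) = 13/11; a_2 = (13/11)/(17/3) = 39/187
  n = 3: D(3) = 3(3 + 5/6) = 23/2; numerator = -2(39/187) - 1(-12/11) = 126/187; a_3 = (126/187)/(23/2) = 252/4301

r = 1/2; a_0 = 1; a_1 = -12/11; a_2 = 39/187; a_3 = 252/4301


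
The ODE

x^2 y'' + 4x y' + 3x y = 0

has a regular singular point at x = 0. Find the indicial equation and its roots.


Divide by x^2 to reach normal form y'' + P_1(x) y' + P_2(x) y = 0 with P_1(x) = 4/x and P_2(x) = 3/x.
x = 0 is a singular point because the y'-coefficient 4/x has a pole at x = 0 and the y-coefficient 3/x has a pole at x = 0.
It is a regular singular point because x P_1(x) = p(x) = 4 and x^2 P_2(x) = q(x) = 3x are polynomials, hence analytic at x = 0.
p(0) = 4,  q(0) = 0.
Indicial equation: r(r-1) + p(0) r + q(0) = 0, i.e. r^2 + (p(0) - 1) r + q(0) = 0, i.e. r^2 + 3 r = 0.
Discriminant: (3)^2 - 4(0) = 9, so r = (-3 ± 3)/2.
Solving: r_1 = 0, r_2 = -3.

indicial: r^2 + 3 r = 0; roots r_1 = 0, r_2 = -3


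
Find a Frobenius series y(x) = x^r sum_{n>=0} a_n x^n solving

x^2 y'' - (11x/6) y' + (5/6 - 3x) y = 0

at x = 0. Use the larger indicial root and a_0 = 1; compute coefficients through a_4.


Write in Frobenius form y'' + (p(x)/x) y' + (q(x)/x^2) y = 0:
  p(x) = -11/6,  q(x) = 5/6 - 3x.
Indicial equation: r(r-1) + (-11/6) r + (5/6) = 0 -> roots r_1 = 5/2, r_2 = 1/3.
Take r = r_1 = 5/2. Let y(x) = x^r sum_{n>=0} a_n x^n with a_0 = 1.
Substitute y = x^r sum a_n x^n and match x^{r+n}. The recurrence is
  D(n) a_n - 3 a_{n-1} = 0,  where D(n) = (r+n)(r+n-1) + (-11/6)(r+n) + (5/6).
  a_n = 3 / D(n) * a_{n-1}.
Since the indicial polynomial factors as (r - r_1)(r - r_2), D(n) = (r_1 + n - r_1)(r_1 + n - r_2) = n(n + 13/6).
Evaluating step by step (a_0 = 1):
  n = 1: D(1) = 1(1 + 13/6) = 19/6; numerator = 3(1) = 3; a_1 = (3)/(19/6) = 18/19
  n = 2: D(2) = 2(2 + 13/6) = 25/3; numerator = 3(18/19) = 54/19; a_2 = (54/19)/(25/3) = 162/475
  n = 3: D(3) = 3(3 + 13/6) = 31/2; numerator = 3(162/475) = 486/475; a_3 = (486/475)/(31/2) = 972/14725
  n = 4: D(4) = 4(4 + 13/6) = 74/3; numerator = 3(972/14725) = 2916/14725; a_4 = (2916/14725)/(74/3) = 4374/544825

r = 5/2; a_0 = 1; a_1 = 18/19; a_2 = 162/475; a_3 = 972/14725; a_4 = 4374/544825


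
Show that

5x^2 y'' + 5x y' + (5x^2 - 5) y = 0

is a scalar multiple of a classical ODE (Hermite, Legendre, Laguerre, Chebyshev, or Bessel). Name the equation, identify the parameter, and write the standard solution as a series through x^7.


All three coefficients share the factor 5; dividing through by 5 gives  x^2 y'' + x y' + (x^2 - 1) y = 0.
This matches the Bessel equation x^2 y'' + x y' + (x^2 - nu^2) y = 0 with nu^2 = 1, so nu = 1; the solution bounded at x = 0 is J_1(x).
Frobenius at x = 0: indicial roots ±nu; for r = nu the recurrence k(k + 2nu) c_k = -c_{k-2} gives the standard series J_nu(x) = sum_{k>=0} (-1)^k / (k! (k+nu)!) (x/2)^(2k+nu). Evaluate the first 4 terms:
  k = 0: (-1)^0 / (0! * 1! * 2^1) x^1 = 1/(1*1*2) x^1 = (1/2) x^1
  k = 1: (-1)^1 / (1! * 2! * 2^3) x^3 = -1/(1*2*8) x^3 = (-1/16) x^3
  k = 2: (-1)^2 / (2! * 3! * 2^5) x^5 = 1/(2*6*32) x^5 = (1/384) x^5
  k = 3: (-1)^3 / (3! * 4! * 2^7) x^7 = -1/(6*24*128) x^7 = (-1/18432) x^7
Hence J_1(x) = -x^7/18432 + x^5/384 - x^3/16 + x/2 + ....

J_1(x); series = -x^7/18432 + x^5/384 - x^3/16 + x/2


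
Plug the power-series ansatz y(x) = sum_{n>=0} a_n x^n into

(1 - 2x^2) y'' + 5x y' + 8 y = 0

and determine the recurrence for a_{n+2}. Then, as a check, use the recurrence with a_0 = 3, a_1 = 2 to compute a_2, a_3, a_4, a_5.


Substitute y = sum_n a_n x^n.
(1 - 2 x^2) y'' contributes (n+2)(n+1) a_{n+2} - 2 n(n-1) a_n at x^n.
5 x y'(x) contributes 5 n a_n at x^n.
8 y(x) contributes 8 a_n at x^n.
Matching x^n: (n+2)(n+1) a_{n+2} + (-2 n(n-1) + 5 n + 8) a_n = 0.
Thus a_{n+2} = (2 n(n-1) - 5 n - 8) / ((n+1)(n+2)) * a_n.

Check with a_0 = 3, a_1 = 2 (apply the recurrence for n = 0, 1, 2, 3): a_0 = 3, a_1 = 2, a_2 = -12, a_3 = -13/3, a_4 = 14, a_5 = 143/60.

a_(n+2) = (2 n(n-1) - 5 n - 8) / ((n+1)(n+2)) * a_n; check: a_0 = 3, a_1 = 2, a_2 = -12, a_3 = -13/3, a_4 = 14, a_5 = 143/60


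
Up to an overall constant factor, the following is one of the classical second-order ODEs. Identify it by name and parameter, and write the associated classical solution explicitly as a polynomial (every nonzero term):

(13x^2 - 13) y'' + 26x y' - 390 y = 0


All three coefficients share the factor -13; dividing through by -13 gives  (1 - x^2) y'' - 2x y' + 30 y = 0.
This matches the Legendre equation (1 - x^2) y'' - 2x y' + n(n+1) y = 0 (note the -2x y' term) with n(n+1) = 30, so n = 5; the polynomial solution is P_5(x).
With y = sum_k a_k x^k, matching x^k gives (k+2)(k+1) a_{k+2} = [k(k+1) - n(n+1)] a_k = (k - 5)(k + 6) a_k. The right side vanishes at k = 5, so the series with the parity of 5 terminates at degree 5.
Standard normalization (P_n(1) = 1): leading coefficient (2n)!/(2^n (n!)^2) = 3628800/(32*14400) = 63/8, so a_5 = 63/8. Work downward with a_k = (k+1)(k+2) a_{k+2} / ((k - 5)(k + 6)):
  a_3 = (4)(5)(63/8) / ((3 - 5)(3 + 6)) = (315/2)/(-18) = -35/4
  a_1 = (2)(3)(-35/4) / ((1 - 5)(1 + 6)) = (-105/2)/(-28) = 15/8
Hence P_5(x) = 63 x^5/8 - 35 x^3/4 + 15 x/8.

P_5(x); series = 63 x^5/8 - 35 x^3/4 + 15 x/8


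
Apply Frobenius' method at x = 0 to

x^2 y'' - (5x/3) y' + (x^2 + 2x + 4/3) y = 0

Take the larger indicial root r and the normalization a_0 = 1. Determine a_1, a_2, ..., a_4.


Write in Frobenius form y'' + (p(x)/x) y' + (q(x)/x^2) y = 0:
  p(x) = -5/3,  q(x) = x^2 + 2x + 4/3.
Indicial equation: r(r-1) + (-5/3) r + (4/3) = 0 -> roots r_1 = 2, r_2 = 2/3.
Take r = r_1 = 2. Let y(x) = x^r sum_{n>=0} a_n x^n with a_0 = 1.
Substitute y = x^r sum a_n x^n and match x^{r+n}. The recurrence is
  D(n) a_n + 2 a_{n-1} + 1 a_{n-2} = 0,  where D(n) = (r+n)(r+n-1) + (-5/3)(r+n) + (4/3).
  a_n = [-2 a_{n-1} - 1 a_{n-2}] / D(n).
Since the indicial polynomial factors as (r - r_1)(r - r_2), D(n) = (r_1 + n - r_1)(r_1 + n - r_2) = n(n + 4/3).
Evaluating step by step (a_0 = 1):
  n = 1: D(1) = 1(1 + 4/3) = 7/3; numerator = -2(1) = -2; a_1 = (-2)/(7/3) = -6/7
  n = 2: D(2) = 2(2 + 4/3) = 20/3; numerator = -2(-6/7) - 1(1) = 5/7; a_2 = (5/7)/(20/3) = 3/28
  n = 3: D(3) = 3(3 + 4/3) = 13; numerator = -2(3/28) - 1(-6/7) = 9/14; a_3 = (9/14)/(13) = 9/182
  n = 4: D(4) = 4(4 + 4/3) = 64/3; numerator = -2(9/182) - 1(3/28) = -75/364; a_4 = (-75/364)/(64/3) = -225/23296

r = 2; a_0 = 1; a_1 = -6/7; a_2 = 3/28; a_3 = 9/182; a_4 = -225/23296


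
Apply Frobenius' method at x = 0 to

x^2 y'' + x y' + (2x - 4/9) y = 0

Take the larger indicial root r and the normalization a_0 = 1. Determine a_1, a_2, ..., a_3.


Write in Frobenius form y'' + (p(x)/x) y' + (q(x)/x^2) y = 0:
  p(x) = 1,  q(x) = 2x - 4/9.
Indicial equation: r(r-1) + (1) r + (-4/9) = 0 -> roots r_1 = 2/3, r_2 = -2/3.
Take r = r_1 = 2/3. Let y(x) = x^r sum_{n>=0} a_n x^n with a_0 = 1.
Substitute y = x^r sum a_n x^n and match x^{r+n}. The recurrence is
  D(n) a_n + 2 a_{n-1} = 0,  where D(n) = (r+n)(r+n-1) + (1)(r+n) + (-4/9).
  a_n = -2 / D(n) * a_{n-1}.
Since the indicial polynomial factors as (r - r_1)(r - r_2), D(n) = (r_1 + n - r_1)(r_1 + n - r_2) = n(n + 4/3).
Evaluating step by step (a_0 = 1):
  n = 1: D(1) = 1(1 + 4/3) = 7/3; numerator = -2(1) = -2; a_1 = (-2)/(7/3) = -6/7
  n = 2: D(2) = 2(2 + 4/3) = 20/3; numerator = -2(-6/7) = 12/7; a_2 = (12/7)/(20/3) = 9/35
  n = 3: D(3) = 3(3 + 4/3) = 13; numerator = -2(9/35) = -18/35; a_3 = (-18/35)/(13) = -18/455

r = 2/3; a_0 = 1; a_1 = -6/7; a_2 = 9/35; a_3 = -18/455


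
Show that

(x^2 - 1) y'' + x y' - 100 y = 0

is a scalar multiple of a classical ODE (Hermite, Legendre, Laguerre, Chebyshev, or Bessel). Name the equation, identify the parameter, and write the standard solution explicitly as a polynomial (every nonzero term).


All three coefficients share the factor -1; dividing through by -1 gives  (1 - x^2) y'' - x y' + 100 y = 0.
This matches the Chebyshev equation (1 - x^2) y'' - x y' + n^2 y = 0 (note the -x y' term, not -2x y') with n^2 = 100, so n = 10; the polynomial solution is T_10(x).
With y = sum_k a_k x^k, matching x^k gives (k+2)(k+1) a_{k+2} = (k^2 - n^2) a_k = (k - 10)(k + 10) a_k. The right side vanishes at k = 10, so the series with the parity of 10 terminates at degree 10.
Standard normalization: leading coefficient of T_n is 2^(n-1), so a_10 = 2^9 = 512. Work downward with a_k = (k+1)(k+2) a_{k+2} / ((k - 10)(k + 10)):
  a_8 = (9)(10)(512) / ((8 - 10)(8 + 10)) = 46080/(-36) = -1280
  a_6 = (7)(8)(-1280) / ((6 - 10)(6 + 10)) = -71680/(-64) = 1120
  a_4 = (5)(6)(1120) / ((4 - 10)(4 + 10)) = 33600/(-84) = -400
  a_2 = (3)(4)(-400) / ((2 - 10)(2 + 10)) = -4800/(-96) = 50
  a_0 = (1)(2)(50) / ((0 - 10)(0 + 10)) = 100/(-100) = -1
Hence T_10(x) = 512 x^10 - 1280 x^8 + 1120 x^6 - 400 x^4 + 50 x^2 - 1.

T_10(x); series = 512 x^10 - 1280 x^8 + 1120 x^6 - 400 x^4 + 50 x^2 - 1


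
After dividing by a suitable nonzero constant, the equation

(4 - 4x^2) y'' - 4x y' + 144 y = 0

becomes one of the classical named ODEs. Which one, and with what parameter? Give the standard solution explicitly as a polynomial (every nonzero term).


All three coefficients share the factor 4; dividing through by 4 gives  (1 - x^2) y'' - x y' + 36 y = 0.
This matches the Chebyshev equation (1 - x^2) y'' - x y' + n^2 y = 0 (note the -x y' term, not -2x y') with n^2 = 36, so n = 6; the polynomial solution is T_6(x).
With y = sum_k a_k x^k, matching x^k gives (k+2)(k+1) a_{k+2} = (k^2 - n^2) a_k = (k - 6)(k + 6) a_k. The right side vanishes at k = 6, so the series with the parity of 6 terminates at degree 6.
Standard normalization: leading coefficient of T_n is 2^(n-1), so a_6 = 2^5 = 32. Work downward with a_k = (k+1)(k+2) a_{k+2} / ((k - 6)(k + 6)):
  a_4 = (5)(6)(32) / ((4 - 6)(4 + 6)) = 960/(-20) = -48
  a_2 = (3)(4)(-48) / ((2 - 6)(2 + 6)) = -576/(-32) = 18
  a_0 = (1)(2)(18) / ((0 - 6)(0 + 6)) = 36/(-36) = -1
Hence T_6(x) = 32 x^6 - 48 x^4 + 18 x^2 - 1.

T_6(x); series = 32 x^6 - 48 x^4 + 18 x^2 - 1


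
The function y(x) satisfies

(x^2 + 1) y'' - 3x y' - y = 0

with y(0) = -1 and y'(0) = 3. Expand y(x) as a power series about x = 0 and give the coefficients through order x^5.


Ansatz: y(x) = sum_{n>=0} a_n x^n, so y'(x) = sum_{n>=1} n a_n x^(n-1) and y''(x) = sum_{n>=2} n(n-1) a_n x^(n-2).
Substitute into P(x) y'' + Q(x) y' + R(x) y = 0 with P(x) = x^2 + 1, Q(x) = -3x, R(x) = -1, and match powers of x.
Initial conditions: a_0 = -1, a_1 = 3.
Setting the coefficient of each power of x to zero and solving order by order (substituting the coefficients already found):
  x^0: 2 a_2 - a_0 = 0  ->  2 a_2 = a_0 = -1  ->  a_2 = -1/2
  x^1: 6 a_3 - 4 a_1 = 0  ->  6 a_3 = 4 a_1 = 12  ->  a_3 = 2
  x^2: 12 a_4 - 5 a_2 = 0  ->  12 a_4 = 5 a_2 = -5/2  ->  a_4 = -5/24
  x^3: 20 a_5 - 4 a_3 = 0  ->  20 a_5 = 4 a_3 = 8  ->  a_5 = 2/5
Truncated series: y(x) = -1 + 3 x - (1/2) x^2 + 2 x^3 - (5/24) x^4 + (2/5) x^5 + O(x^6).

a_0 = -1; a_1 = 3; a_2 = -1/2; a_3 = 2; a_4 = -5/24; a_5 = 2/5


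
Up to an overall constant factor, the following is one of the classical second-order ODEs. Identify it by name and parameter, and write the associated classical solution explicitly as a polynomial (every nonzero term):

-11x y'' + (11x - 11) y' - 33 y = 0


All three coefficients share the factor -11; dividing through by -11 gives  x y'' + (1 - x) y' + 3 y = 0.
This matches the Laguerre equation x y'' + (1 - x) y' + n y = 0 with n = 3; the polynomial solution is L_3(x).
With y = sum_k a_k x^k, matching x^k gives (k+1)k a_{k+1} + (k+1) a_{k+1} - k a_k + n a_k = 0, i.e. (k+1)^2 a_{k+1} = (k - n) a_k = (k - 3) a_k. The right side vanishes at k = 3, so the series terminates at degree 3.
Standard normalization L_n(0) = 1 gives a_0 = 1. Work upward with a_{k+1} = (k - 3) a_k / (k+1)^2:
  a_1 = (0 - 3)(1) / 1^2 = -3/1 = -3
  a_2 = (1 - 3)(-3) / 2^2 = 6/4 = 3/2
  a_3 = (2 - 3)(3/2) / 3^2 = (-3/2)/9 = -1/6
Hence L_3(x) = -x^3/6 + 3 x^2/2 - 3 x + 1.

L_3(x); series = -x^3/6 + 3 x^2/2 - 3 x + 1


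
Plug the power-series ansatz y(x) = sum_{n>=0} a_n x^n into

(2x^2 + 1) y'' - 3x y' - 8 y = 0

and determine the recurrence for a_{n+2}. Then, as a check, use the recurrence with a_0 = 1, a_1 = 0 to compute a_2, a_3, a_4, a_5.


Substitute y = sum_n a_n x^n.
(1 + 2 x^2) y'' contributes (n+2)(n+1) a_{n+2} + 2 n(n-1) a_n at x^n.
-3 x y'(x) contributes -3 n a_n at x^n.
-8 y(x) contributes -8 a_n at x^n.
Matching x^n: (n+2)(n+1) a_{n+2} + (2 n(n-1) - 3 n - 8) a_n = 0.
Thus a_{n+2} = (-2 n(n-1) + 3 n + 8) / ((n+1)(n+2)) * a_n.

Check with a_0 = 1, a_1 = 0 (apply the recurrence for n = 0, 1, 2, 3): a_0 = 1, a_1 = 0, a_2 = 4, a_3 = 0, a_4 = 10/3, a_5 = 0.

a_(n+2) = (-2 n(n-1) + 3 n + 8) / ((n+1)(n+2)) * a_n; check: a_0 = 1, a_1 = 0, a_2 = 4, a_3 = 0, a_4 = 10/3, a_5 = 0


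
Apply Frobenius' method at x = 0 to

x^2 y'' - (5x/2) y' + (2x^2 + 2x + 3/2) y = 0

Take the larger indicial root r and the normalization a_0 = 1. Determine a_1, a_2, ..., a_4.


Write in Frobenius form y'' + (p(x)/x) y' + (q(x)/x^2) y = 0:
  p(x) = -5/2,  q(x) = 2x^2 + 2x + 3/2.
Indicial equation: r(r-1) + (-5/2) r + (3/2) = 0 -> roots r_1 = 3, r_2 = 1/2.
Take r = r_1 = 3. Let y(x) = x^r sum_{n>=0} a_n x^n with a_0 = 1.
Substitute y = x^r sum a_n x^n and match x^{r+n}. The recurrence is
  D(n) a_n + 2 a_{n-1} + 2 a_{n-2} = 0,  where D(n) = (r+n)(r+n-1) + (-5/2)(r+n) + (3/2).
  a_n = [-2 a_{n-1} - 2 a_{n-2}] / D(n).
Since the indicial polynomial factors as (r - r_1)(r - r_2), D(n) = (r_1 + n - r_1)(r_1 + n - r_2) = n(n + 5/2).
Evaluating step by step (a_0 = 1):
  n = 1: D(1) = 1(1 + 5/2) = 7/2; numerator = -2(1) = -2; a_1 = (-2)/(7/2) = -4/7
  n = 2: D(2) = 2(2 + 5/2) = 9; numerator = -2(-4/7) - 2(1) = -6/7; a_2 = (-6/7)/(9) = -2/21
  n = 3: D(3) = 3(3 + 5/2) = 33/2; numerator = -2(-2/21) - 2(-4/7) = 4/3; a_3 = (4/3)/(33/2) = 8/99
  n = 4: D(4) = 4(4 + 5/2) = 26; numerator = -2(8/99) - 2(-2/21) = 20/693; a_4 = (20/693)/(26) = 10/9009

r = 3; a_0 = 1; a_1 = -4/7; a_2 = -2/21; a_3 = 8/99; a_4 = 10/9009


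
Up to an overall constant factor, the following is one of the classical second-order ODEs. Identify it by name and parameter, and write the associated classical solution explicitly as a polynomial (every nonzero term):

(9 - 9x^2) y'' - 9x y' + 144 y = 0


All three coefficients share the factor 9; dividing through by 9 gives  (1 - x^2) y'' - x y' + 16 y = 0.
This matches the Chebyshev equation (1 - x^2) y'' - x y' + n^2 y = 0 (note the -x y' term, not -2x y') with n^2 = 16, so n = 4; the polynomial solution is T_4(x).
With y = sum_k a_k x^k, matching x^k gives (k+2)(k+1) a_{k+2} = (k^2 - n^2) a_k = (k - 4)(k + 4) a_k. The right side vanishes at k = 4, so the series with the parity of 4 terminates at degree 4.
Standard normalization: leading coefficient of T_n is 2^(n-1), so a_4 = 2^3 = 8. Work downward with a_k = (k+1)(k+2) a_{k+2} / ((k - 4)(k + 4)):
  a_2 = (3)(4)(8) / ((2 - 4)(2 + 4)) = 96/(-12) = -8
  a_0 = (1)(2)(-8) / ((0 - 4)(0 + 4)) = -16/(-16) = 1
Hence T_4(x) = 8 x^4 - 8 x^2 + 1.

T_4(x); series = 8 x^4 - 8 x^2 + 1


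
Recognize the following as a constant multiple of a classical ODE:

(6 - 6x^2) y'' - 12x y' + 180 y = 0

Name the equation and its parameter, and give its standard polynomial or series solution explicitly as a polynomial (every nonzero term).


All three coefficients share the factor 6; dividing through by 6 gives  (1 - x^2) y'' - 2x y' + 30 y = 0.
This matches the Legendre equation (1 - x^2) y'' - 2x y' + n(n+1) y = 0 (note the -2x y' term) with n(n+1) = 30, so n = 5; the polynomial solution is P_5(x).
With y = sum_k a_k x^k, matching x^k gives (k+2)(k+1) a_{k+2} = [k(k+1) - n(n+1)] a_k = (k - 5)(k + 6) a_k. The right side vanishes at k = 5, so the series with the parity of 5 terminates at degree 5.
Standard normalization (P_n(1) = 1): leading coefficient (2n)!/(2^n (n!)^2) = 3628800/(32*14400) = 63/8, so a_5 = 63/8. Work downward with a_k = (k+1)(k+2) a_{k+2} / ((k - 5)(k + 6)):
  a_3 = (4)(5)(63/8) / ((3 - 5)(3 + 6)) = (315/2)/(-18) = -35/4
  a_1 = (2)(3)(-35/4) / ((1 - 5)(1 + 6)) = (-105/2)/(-28) = 15/8
Hence P_5(x) = 63 x^5/8 - 35 x^3/4 + 15 x/8.

P_5(x); series = 63 x^5/8 - 35 x^3/4 + 15 x/8


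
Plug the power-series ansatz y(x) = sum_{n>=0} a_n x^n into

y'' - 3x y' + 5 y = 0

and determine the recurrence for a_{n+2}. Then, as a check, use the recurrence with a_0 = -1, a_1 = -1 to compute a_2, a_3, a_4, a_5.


Substitute y = sum_n a_n x^n.
y''(x) has coefficient (n+2)(n+1) a_{n+2} at x^n;
-3 x y'(x) has coefficient -3 n a_n at x^n (shift);
5 y(x) has coefficient 5 a_n at x^n.
Matching x^n: (n+2)(n+1) a_{n+2} + (-3n + 5) a_n = 0.
Thus a_{n+2} = (3n - 5) / ((n+1)(n+2)) * a_n.

Check with a_0 = -1, a_1 = -1 (apply the recurrence for n = 0, 1, 2, 3): a_0 = -1, a_1 = -1, a_2 = 5/2, a_3 = 1/3, a_4 = 5/24, a_5 = 1/15.

a_(n+2) = (3n - 5) / ((n+1)(n+2)) * a_n; check: a_0 = -1, a_1 = -1, a_2 = 5/2, a_3 = 1/3, a_4 = 5/24, a_5 = 1/15


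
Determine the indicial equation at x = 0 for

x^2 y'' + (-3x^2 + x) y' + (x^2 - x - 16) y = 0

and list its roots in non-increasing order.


Divide by x^2 to reach normal form y'' + P_1(x) y' + P_2(x) y = 0 with P_1(x) = -3 + 1/x and P_2(x) = 1 - 1/x - 16/x^2.
x = 0 is a singular point because the y'-coefficient -3 + 1/x has a pole at x = 0 and the y-coefficient 1 - 1/x - 16/x^2 has a pole at x = 0.
It is a regular singular point because x P_1(x) = p(x) = 1 - 3x and x^2 P_2(x) = q(x) = x^2 - x - 16 are polynomials, hence analytic at x = 0.
p(0) = 1,  q(0) = -16.
Indicial equation: r(r-1) + p(0) r + q(0) = 0, i.e. r^2 + (p(0) - 1) r + q(0) = 0, i.e. r^2 - 16 = 0.
Discriminant: (0)^2 - 4(-16) = 64, so r = (0 ± 8)/2.
Solving: r_1 = 4, r_2 = -4.

indicial: r^2 - 16 = 0; roots r_1 = 4, r_2 = -4


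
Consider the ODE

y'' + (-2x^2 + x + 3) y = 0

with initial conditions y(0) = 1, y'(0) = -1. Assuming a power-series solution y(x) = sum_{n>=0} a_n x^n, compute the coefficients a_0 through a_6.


Ansatz: y(x) = sum_{n>=0} a_n x^n, so y'(x) = sum_{n>=1} n a_n x^(n-1) and y''(x) = sum_{n>=2} n(n-1) a_n x^(n-2).
Substitute into P(x) y'' + Q(x) y' + R(x) y = 0 with P(x) = 1, Q(x) = 0, R(x) = -2x^2 + x + 3, and match powers of x.
Initial conditions: a_0 = 1, a_1 = -1.
Setting the coefficient of each power of x to zero and solving order by order (substituting the coefficients already found):
  x^0: 2 a_2 + 3 a_0 = 0  ->  2 a_2 = -3 a_0 = -3  ->  a_2 = -3/2
  x^1: 6 a_3 + 3 a_1 + a_0 = 0  ->  6 a_3 = -3 a_1 - a_0 = 2  ->  a_3 = 1/3
  x^2: 12 a_4 + 3 a_2 + a_1 - 2 a_0 = 0  ->  12 a_4 = -3 a_2 - a_1 + 2 a_0 = 15/2  ->  a_4 = 5/8
  x^3: 20 a_5 + 3 a_3 + a_2 - 2 a_1 = 0  ->  20 a_5 = -3 a_3 - a_2 + 2 a_1 = -3/2  ->  a_5 = -3/40
  x^4: 30 a_6 + 3 a_4 + a_3 - 2 a_2 = 0  ->  30 a_6 = -3 a_4 - a_3 + 2 a_2 = -125/24  ->  a_6 = -25/144
Truncated series: y(x) = 1 - x - (3/2) x^2 + (1/3) x^3 + (5/8) x^4 - (3/40) x^5 - (25/144) x^6 + O(x^7).

a_0 = 1; a_1 = -1; a_2 = -3/2; a_3 = 1/3; a_4 = 5/8; a_5 = -3/40; a_6 = -25/144


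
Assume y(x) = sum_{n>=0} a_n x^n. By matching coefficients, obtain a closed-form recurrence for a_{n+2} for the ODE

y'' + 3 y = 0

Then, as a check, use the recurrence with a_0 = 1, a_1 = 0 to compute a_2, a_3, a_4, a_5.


Substitute y = sum_n a_n x^n into y'' + (const) y = 0.
y''(x) = sum_{n>=0} (n+2)(n+1) a_{n+2} x^n.
The ODE becomes sum_n [(n+2)(n+1) a_{n+2} + 3 a_n] x^n = 0.
Setting each coefficient to zero gives the recurrence:
  (n+2)(n+1) a_{n+2} + 3 a_n = 0,
  a_{n+2} = -3 / ((n+1)(n+2)) a_n.

Check with a_0 = 1, a_1 = 0 (apply the recurrence for n = 0, 1, 2, 3): a_0 = 1, a_1 = 0, a_2 = -3/2, a_3 = 0, a_4 = 3/8, a_5 = 0.

a_{n+2} = -3/((n+1)(n+2)) * a_n; check: a_0 = 1, a_1 = 0, a_2 = -3/2, a_3 = 0, a_4 = 3/8, a_5 = 0


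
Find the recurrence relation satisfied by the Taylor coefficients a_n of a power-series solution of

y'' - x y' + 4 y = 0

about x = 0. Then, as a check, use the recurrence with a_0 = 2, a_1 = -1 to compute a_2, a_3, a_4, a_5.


Substitute y = sum_n a_n x^n.
y''(x) has coefficient (n+2)(n+1) a_{n+2} at x^n;
-x y'(x) has coefficient -n a_n at x^n (shift);
4 y(x) has coefficient 4 a_n at x^n.
Matching x^n: (n+2)(n+1) a_{n+2} + (-n + 4) a_n = 0.
Thus a_{n+2} = (n - 4) / ((n+1)(n+2)) * a_n.

Check with a_0 = 2, a_1 = -1 (apply the recurrence for n = 0, 1, 2, 3): a_0 = 2, a_1 = -1, a_2 = -4, a_3 = 1/2, a_4 = 2/3, a_5 = -1/40.

a_(n+2) = (n - 4) / ((n+1)(n+2)) * a_n; check: a_0 = 2, a_1 = -1, a_2 = -4, a_3 = 1/2, a_4 = 2/3, a_5 = -1/40


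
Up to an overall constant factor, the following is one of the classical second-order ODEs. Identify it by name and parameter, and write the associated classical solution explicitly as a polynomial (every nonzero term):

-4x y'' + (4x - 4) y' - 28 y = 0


All three coefficients share the factor -4; dividing through by -4 gives  x y'' + (1 - x) y' + 7 y = 0.
This matches the Laguerre equation x y'' + (1 - x) y' + n y = 0 with n = 7; the polynomial solution is L_7(x).
With y = sum_k a_k x^k, matching x^k gives (k+1)k a_{k+1} + (k+1) a_{k+1} - k a_k + n a_k = 0, i.e. (k+1)^2 a_{k+1} = (k - n) a_k = (k - 7) a_k. The right side vanishes at k = 7, so the series terminates at degree 7.
Standard normalization L_n(0) = 1 gives a_0 = 1. Work upward with a_{k+1} = (k - 7) a_k / (k+1)^2:
  a_1 = (0 - 7)(1) / 1^2 = -7/1 = -7
  a_2 = (1 - 7)(-7) / 2^2 = 42/4 = 21/2
  a_3 = (2 - 7)(21/2) / 3^2 = (-105/2)/9 = -35/6
  a_4 = (3 - 7)(-35/6) / 4^2 = (70/3)/16 = 35/24
  a_5 = (4 - 7)(35/24) / 5^2 = (-35/8)/25 = -7/40
  a_6 = (5 - 7)(-7/40) / 6^2 = (7/20)/36 = 7/720
  a_7 = (6 - 7)(7/720) / 7^2 = (-7/720)/49 = -1/5040
Hence L_7(x) = -x^7/5040 + 7 x^6/720 - 7 x^5/40 + 35 x^4/24 - 35 x^3/6 + 21 x^2/2 - 7 x + 1.

L_7(x); series = -x^7/5040 + 7 x^6/720 - 7 x^5/40 + 35 x^4/24 - 35 x^3/6 + 21 x^2/2 - 7 x + 1


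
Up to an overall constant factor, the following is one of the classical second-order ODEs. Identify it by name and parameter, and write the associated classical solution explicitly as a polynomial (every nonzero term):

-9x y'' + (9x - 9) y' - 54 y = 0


All three coefficients share the factor -9; dividing through by -9 gives  x y'' + (1 - x) y' + 6 y = 0.
This matches the Laguerre equation x y'' + (1 - x) y' + n y = 0 with n = 6; the polynomial solution is L_6(x).
With y = sum_k a_k x^k, matching x^k gives (k+1)k a_{k+1} + (k+1) a_{k+1} - k a_k + n a_k = 0, i.e. (k+1)^2 a_{k+1} = (k - n) a_k = (k - 6) a_k. The right side vanishes at k = 6, so the series terminates at degree 6.
Standard normalization L_n(0) = 1 gives a_0 = 1. Work upward with a_{k+1} = (k - 6) a_k / (k+1)^2:
  a_1 = (0 - 6)(1) / 1^2 = -6/1 = -6
  a_2 = (1 - 6)(-6) / 2^2 = 30/4 = 15/2
  a_3 = (2 - 6)(15/2) / 3^2 = -30/9 = -10/3
  a_4 = (3 - 6)(-10/3) / 4^2 = 10/16 = 5/8
  a_5 = (4 - 6)(5/8) / 5^2 = (-5/4)/25 = -1/20
  a_6 = (5 - 6)(-1/20) / 6^2 = (1/20)/36 = 1/720
Hence L_6(x) = x^6/720 - x^5/20 + 5 x^4/8 - 10 x^3/3 + 15 x^2/2 - 6 x + 1.

L_6(x); series = x^6/720 - x^5/20 + 5 x^4/8 - 10 x^3/3 + 15 x^2/2 - 6 x + 1
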